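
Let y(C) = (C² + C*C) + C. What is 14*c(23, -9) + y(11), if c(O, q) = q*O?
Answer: -2645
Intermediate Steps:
c(O, q) = O*q
y(C) = C + 2*C² (y(C) = (C² + C²) + C = 2*C² + C = C + 2*C²)
14*c(23, -9) + y(11) = 14*(23*(-9)) + 11*(1 + 2*11) = 14*(-207) + 11*(1 + 22) = -2898 + 11*23 = -2898 + 253 = -2645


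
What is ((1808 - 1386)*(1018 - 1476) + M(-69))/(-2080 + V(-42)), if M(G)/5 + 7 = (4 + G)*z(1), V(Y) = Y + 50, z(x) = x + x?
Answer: 193961/2072 ≈ 93.610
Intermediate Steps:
z(x) = 2*x
V(Y) = 50 + Y
M(G) = 5 + 10*G (M(G) = -35 + 5*((4 + G)*(2*1)) = -35 + 5*((4 + G)*2) = -35 + 5*(8 + 2*G) = -35 + (40 + 10*G) = 5 + 10*G)
((1808 - 1386)*(1018 - 1476) + M(-69))/(-2080 + V(-42)) = ((1808 - 1386)*(1018 - 1476) + (5 + 10*(-69)))/(-2080 + (50 - 42)) = (422*(-458) + (5 - 690))/(-2080 + 8) = (-193276 - 685)/(-2072) = -193961*(-1/2072) = 193961/2072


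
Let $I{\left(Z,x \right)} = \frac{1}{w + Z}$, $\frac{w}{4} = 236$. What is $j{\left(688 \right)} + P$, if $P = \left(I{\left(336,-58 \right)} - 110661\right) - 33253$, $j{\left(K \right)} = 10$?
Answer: $- \frac{184197119}{1280} \approx -1.439 \cdot 10^{5}$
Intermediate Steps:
$w = 944$ ($w = 4 \cdot 236 = 944$)
$I{\left(Z,x \right)} = \frac{1}{944 + Z}$
$P = - \frac{184209919}{1280}$ ($P = \left(\frac{1}{944 + 336} - 110661\right) - 33253 = \left(\frac{1}{1280} - 110661\right) - 33253 = - \frac{141646079}{1280} - 33253 = - \frac{184209919}{1280} \approx -1.4391 \cdot 10^{5}$)
$j{\left(688 \right)} + P = 10 - \frac{184209919}{1280} = - \frac{184197119}{1280}$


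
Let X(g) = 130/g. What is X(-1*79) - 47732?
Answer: -3770958/79 ≈ -47734.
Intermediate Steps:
X(-1*79) - 47732 = 130/((-1*79)) - 47732 = 130/(-79) - 47732 = 130*(-1/79) - 47732 = -130/79 - 47732 = -3770958/79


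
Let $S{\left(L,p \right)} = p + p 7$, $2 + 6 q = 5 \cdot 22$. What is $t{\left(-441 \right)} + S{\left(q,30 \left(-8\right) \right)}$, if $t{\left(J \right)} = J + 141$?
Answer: $-2220$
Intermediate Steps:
$q = 18$ ($q = - \frac{1}{3} + \frac{5 \cdot 22}{6} = - \frac{1}{3} + \frac{1}{6} \cdot 110 = - \frac{1}{3} + \frac{55}{3} = 18$)
$t{\left(J \right)} = 141 + J$
$S{\left(L,p \right)} = 8 p$ ($S{\left(L,p \right)} = p + 7 p = 8 p$)
$t{\left(-441 \right)} + S{\left(q,30 \left(-8\right) \right)} = \left(141 - 441\right) + 8 \cdot 30 \left(-8\right) = -300 + 8 \left(-240\right) = -300 - 1920 = -2220$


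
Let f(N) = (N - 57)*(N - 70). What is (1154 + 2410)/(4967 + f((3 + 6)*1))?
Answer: 3564/7895 ≈ 0.45143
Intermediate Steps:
f(N) = (-70 + N)*(-57 + N) (f(N) = (-57 + N)*(-70 + N) = (-70 + N)*(-57 + N))
(1154 + 2410)/(4967 + f((3 + 6)*1)) = (1154 + 2410)/(4967 + (3990 + ((3 + 6)*1)² - 127*(3 + 6))) = 3564/(4967 + (3990 + (9*1)² - 1143)) = 3564/(4967 + (3990 + 9² - 127*9)) = 3564/(4967 + (3990 + 81 - 1143)) = 3564/(4967 + 2928) = 3564/7895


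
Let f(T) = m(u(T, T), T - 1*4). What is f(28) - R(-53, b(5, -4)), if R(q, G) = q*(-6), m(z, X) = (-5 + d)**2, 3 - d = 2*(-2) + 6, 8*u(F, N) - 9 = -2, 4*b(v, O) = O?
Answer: -302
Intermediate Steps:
b(v, O) = O/4
u(F, N) = 7/8 (u(F, N) = 9/8 + (1/8)*(-2) = 9/8 - 1/4 = 7/8)
d = 1 (d = 3 - (2*(-2) + 6) = 3 - (-4 + 6) = 3 - 1*2 = 3 - 2 = 1)
m(z, X) = 16 (m(z, X) = (-5 + 1)**2 = (-4)**2 = 16)
f(T) = 16
R(q, G) = -6*q
f(28) - R(-53, b(5, -4)) = 16 - (-6)*(-53) = 16 - 1*318 = 16 - 318 = -302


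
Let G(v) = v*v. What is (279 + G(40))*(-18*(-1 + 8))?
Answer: -236754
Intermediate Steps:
G(v) = v**2
(279 + G(40))*(-18*(-1 + 8)) = (279 + 40**2)*(-18*(-1 + 8)) = (279 + 1600)*(-18*7) = 1879*(-126) = -236754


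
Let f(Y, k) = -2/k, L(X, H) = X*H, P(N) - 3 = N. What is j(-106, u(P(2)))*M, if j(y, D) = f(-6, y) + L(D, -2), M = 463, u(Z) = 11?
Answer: -539395/53 ≈ -10177.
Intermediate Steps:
P(N) = 3 + N
L(X, H) = H*X
j(y, D) = -2*D - 2/y (j(y, D) = -2/y - 2*D = -2*D - 2/y)
j(-106, u(P(2)))*M = (-2*11 - 2/(-106))*463 = (-22 - 2*(-1/106))*463 = (-22 + 1/53)*463 = -1165/53*463 = -539395/53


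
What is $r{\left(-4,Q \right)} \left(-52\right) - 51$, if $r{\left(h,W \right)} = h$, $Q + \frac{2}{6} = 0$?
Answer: $157$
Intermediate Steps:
$Q = - \frac{1}{3}$ ($Q = - \frac{1}{3} + 0 = - \frac{1}{3} \approx -0.33333$)
$r{\left(-4,Q \right)} \left(-52\right) - 51 = \left(-4\right) \left(-52\right) - 51 = 208 - 51 = 157$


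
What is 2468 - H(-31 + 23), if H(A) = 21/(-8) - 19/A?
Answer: 9873/4 ≈ 2468.3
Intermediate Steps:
H(A) = -21/8 - 19/A (H(A) = 21*(-1/8) - 19/A = -21/8 - 19/A)
2468 - H(-31 + 23) = 2468 - (-21/8 - 19/(-31 + 23)) = 2468 - (-21/8 - 19/(-8)) = 2468 - (-21/8 - 19*(-1/8)) = 2468 - (-21/8 + 19/8) = 2468 - 1*(-1/4) = 2468 + 1/4 = 9873/4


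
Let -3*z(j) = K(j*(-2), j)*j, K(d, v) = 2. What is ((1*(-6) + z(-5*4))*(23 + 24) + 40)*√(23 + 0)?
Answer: 1154*√23/3 ≈ 1844.8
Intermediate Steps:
z(j) = -2*j/3
((1*(-6) + z(-5*4))*(23 + 24) + 40)*√(23 + 0) = ((1*(-6) - (-10)*4/3)*(23 + 24) + 40)*√(23 + 0) = ((-6 - ⅔*(-20))*47 + 40)*√23 = ((-6 + 40/3)*47 + 40)*√23 = ((22/3)*47 + 40)*√23 = (1034/3 + 40)*√23 = 1154*√23/3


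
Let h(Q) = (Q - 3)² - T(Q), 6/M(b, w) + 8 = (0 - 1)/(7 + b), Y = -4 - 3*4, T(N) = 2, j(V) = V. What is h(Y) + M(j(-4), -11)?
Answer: 8957/25 ≈ 358.28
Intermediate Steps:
Y = -16 (Y = -4 - 12 = -16)
M(b, w) = 6/(-8 - 1/(7 + b)) (M(b, w) = 6/(-8 + (0 - 1)/(7 + b)) = 6/(-8 - 1/(7 + b)))
h(Q) = -2 + (-3 + Q)² (h(Q) = (Q - 3)² - 1*2 = (-3 + Q)² - 2 = -2 + (-3 + Q)²)
h(Y) + M(j(-4), -11) = (-2 + (-3 - 16)²) + 6*(-7 - 1*(-4))/(57 + 8*(-4)) = (-2 + (-19)²) + 6*(-7 + 4)/(57 - 32) = (-2 + 361) + 6*(-3)/25 = 359 + 6*(1/25)*(-3) = 359 - 18/25 = 8957/25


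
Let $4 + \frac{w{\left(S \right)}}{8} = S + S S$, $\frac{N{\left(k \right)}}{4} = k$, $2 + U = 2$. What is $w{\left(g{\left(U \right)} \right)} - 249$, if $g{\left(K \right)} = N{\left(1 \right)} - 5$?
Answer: $-281$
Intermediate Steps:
$U = 0$ ($U = -2 + 2 = 0$)
$N{\left(k \right)} = 4 k$
$g{\left(K \right)} = -1$ ($g{\left(K \right)} = 4 \cdot 1 - 5 = 4 - 5 = -1$)
$w{\left(S \right)} = -32 + 8 S + 8 S^{2}$ ($w{\left(S \right)} = -32 + 8 \left(S + S S\right) = -32 + 8 \left(S + S^{2}\right) = -32 + \left(8 S + 8 S^{2}\right) = -32 + 8 S + 8 S^{2}$)
$w{\left(g{\left(U \right)} \right)} - 249 = \left(-32 + 8 \left(-1\right) + 8 \left(-1\right)^{2}\right) - 249 = \left(-32 - 8 + 8 \cdot 1\right) - 249 = \left(-32 - 8 + 8\right) - 249 = -32 - 249 = -281$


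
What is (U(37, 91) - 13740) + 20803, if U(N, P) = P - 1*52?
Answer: 7102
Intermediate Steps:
U(N, P) = -52 + P (U(N, P) = P - 52 = -52 + P)
(U(37, 91) - 13740) + 20803 = ((-52 + 91) - 13740) + 20803 = (39 - 13740) + 20803 = -13701 + 20803 = 7102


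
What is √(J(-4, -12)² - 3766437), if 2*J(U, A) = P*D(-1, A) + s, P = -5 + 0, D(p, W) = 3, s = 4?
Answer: I*√15065627/2 ≈ 1940.7*I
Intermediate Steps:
P = -5
J(U, A) = -11/2 (J(U, A) = (-5*3 + 4)/2 = (-15 + 4)/2 = (½)*(-11) = -11/2)
√(J(-4, -12)² - 3766437) = √((-11/2)² - 3766437) = √(121/4 - 3766437) = √(-15065627/4) = I*√15065627/2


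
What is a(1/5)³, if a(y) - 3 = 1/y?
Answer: 512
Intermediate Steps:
a(y) = 3 + 1/y
a(1/5)³ = (3 + 1/(1/5))³ = (3 + 1/(⅕))³ = (3 + 5)³ = 8³ = 512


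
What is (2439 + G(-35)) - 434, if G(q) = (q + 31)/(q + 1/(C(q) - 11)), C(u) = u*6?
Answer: 3877891/1934 ≈ 2005.1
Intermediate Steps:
C(u) = 6*u
G(q) = (31 + q)/(q + 1/(-11 + 6*q)) (G(q) = (q + 31)/(q + 1/(6*q - 11)) = (31 + q)/(q + 1/(-11 + 6*q)))
(2439 + G(-35)) - 434 = (2439 + (-341 + 6*(-35)² + 175*(-35))/(1 - 11*(-35) + 6*(-35)²)) - 434 = (2439 + (-341 + 6*1225 - 6125)/(1 + 385 + 6*1225)) - 434 = (2439 + (-341 + 7350 - 6125)/(1 + 385 + 7350)) - 434 = (2439 + 884/7736) - 434 = (2439 + (1/7736)*884) - 434 = (2439 + 221/1934) - 434 = 4717247/1934 - 434 = 3877891/1934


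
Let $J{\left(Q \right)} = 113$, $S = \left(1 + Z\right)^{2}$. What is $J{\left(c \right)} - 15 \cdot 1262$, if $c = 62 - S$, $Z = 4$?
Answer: $-18817$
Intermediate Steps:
$S = 25$ ($S = \left(1 + 4\right)^{2} = 5^{2} = 25$)
$c = 37$ ($c = 62 - 25 = 37$)
$J{\left(c \right)} - 15 \cdot 1262 = 113 - 15 \cdot 1262 = 113 - 18930 = -18817$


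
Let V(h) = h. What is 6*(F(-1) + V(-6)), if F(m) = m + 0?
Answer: -42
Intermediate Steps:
F(m) = m
6*(F(-1) + V(-6)) = 6*(-1 - 6) = 6*(-7) = -42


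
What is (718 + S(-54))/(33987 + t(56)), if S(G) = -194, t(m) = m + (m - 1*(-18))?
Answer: 524/34117 ≈ 0.015359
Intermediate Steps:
t(m) = 18 + 2*m (t(m) = m + (m + 18) = m + (18 + m) = 18 + 2*m)
(718 + S(-54))/(33987 + t(56)) = (718 - 194)/(33987 + (18 + 2*56)) = 524/(33987 + (18 + 112)) = 524/(33987 + 130) = 524/34117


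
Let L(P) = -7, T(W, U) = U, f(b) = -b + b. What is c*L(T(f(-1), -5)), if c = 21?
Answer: -147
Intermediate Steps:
f(b) = 0
c*L(T(f(-1), -5)) = 21*(-7) = -147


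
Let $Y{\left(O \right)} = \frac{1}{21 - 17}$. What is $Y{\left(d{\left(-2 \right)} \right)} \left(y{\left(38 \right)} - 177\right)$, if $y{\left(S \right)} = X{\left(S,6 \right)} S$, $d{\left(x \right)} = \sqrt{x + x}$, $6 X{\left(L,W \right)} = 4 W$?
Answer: $- \frac{25}{4} \approx -6.25$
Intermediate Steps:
$X{\left(L,W \right)} = \frac{2 W}{3}$ ($X{\left(L,W \right)} = \frac{4 W}{6} = \frac{2 W}{3}$)
$d{\left(x \right)} = \sqrt{2} \sqrt{x}$ ($d{\left(x \right)} = \sqrt{2 x} = \sqrt{2} \sqrt{x}$)
$Y{\left(O \right)} = \frac{1}{4}$
$y{\left(S \right)} = 4 S$ ($y{\left(S \right)} = \frac{2}{3} \cdot 6 S = 4 S$)
$Y{\left(d{\left(-2 \right)} \right)} \left(y{\left(38 \right)} - 177\right) = \frac{4 \cdot 38 - 177}{4} = \frac{152 - 177}{4} = \frac{1}{4} \left(-25\right) = - \frac{25}{4}$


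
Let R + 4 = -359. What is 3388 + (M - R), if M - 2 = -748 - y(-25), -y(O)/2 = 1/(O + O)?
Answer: 75124/25 ≈ 3005.0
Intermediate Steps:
R = -363 (R = -4 - 359 = -363)
y(O) = -1/O (y(O) = -2/(O + O) = -2*1/(2*O) = -1/O)
M = -18651/25 (M = 2 + (-748 - (-1)/(-25)) = 2 + (-748 - (-1)*(-1)/25) = 2 + (-748 - 1*1/25) = 2 + (-748 - 1/25) = 2 - 18701/25 = -18651/25 ≈ -746.04)
3388 + (M - R) = 3388 + (-18651/25 - 1*(-363)) = 3388 + (-18651/25 + 363) = 3388 - 9576/25 = 75124/25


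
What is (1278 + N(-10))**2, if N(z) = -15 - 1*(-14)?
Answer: 1630729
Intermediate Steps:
N(z) = -1 (N(z) = -15 + 14 = -1)
(1278 + N(-10))**2 = (1278 - 1)**2 = 1277**2 = 1630729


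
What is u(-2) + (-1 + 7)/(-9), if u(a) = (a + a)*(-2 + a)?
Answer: 46/3 ≈ 15.333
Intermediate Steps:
u(a) = 2*a*(-2 + a) (u(a) = (2*a)*(-2 + a) = 2*a*(-2 + a))
u(-2) + (-1 + 7)/(-9) = 2*(-2)*(-2 - 2) + (-1 + 7)/(-9) = 2*(-2)*(-4) - ⅑*6 = 16 - ⅔ = 46/3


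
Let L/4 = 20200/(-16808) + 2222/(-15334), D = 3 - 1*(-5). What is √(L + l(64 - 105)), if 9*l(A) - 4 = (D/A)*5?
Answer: 2*I*√24370358685079/4393191 ≈ 2.2474*I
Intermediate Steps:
D = 8 (D = 3 + 5 = 8)
L = -7888504/1464397 (L = 4*(20200/(-16808) + 2222/(-15334)) = 4*(20200*(-1/16808) + 2222*(-1/15334)) = 4*(-2525/2101 - 101/697) = 4*(-1972126/1464397) = -7888504/1464397 ≈ -5.3869)
l(A) = 4/9 + 40/(9*A) (l(A) = 4/9 + ((8/A)*5)/9 = 4/9 + (40/A)/9 = 4/9 + 40/(9*A))
√(L + l(64 - 105)) = √(-7888504/1464397 + 4*(10 + (64 - 105))/(9*(64 - 105))) = √(-7888504/1464397 + (4/9)*(10 - 41)/(-41)) = √(-7888504/1464397 + (4/9)*(-1/41)*(-31)) = √(-7888504/1464397 + 124/369) = √(-66567628/13179573) = 2*I*√24370358685079/4393191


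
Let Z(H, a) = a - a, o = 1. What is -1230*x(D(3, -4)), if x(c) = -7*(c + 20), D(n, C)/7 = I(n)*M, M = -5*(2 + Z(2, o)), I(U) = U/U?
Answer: -430500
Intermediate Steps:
I(U) = 1
Z(H, a) = 0
M = -10 (M = -5*(2 + 0) = -5*2 = -10)
D(n, C) = -70 (D(n, C) = 7*(1*(-10)) = 7*(-10) = -70)
x(c) = -140 - 7*c (x(c) = -7*(20 + c) = -140 - 7*c)
-1230*x(D(3, -4)) = -1230*(-140 - 7*(-70)) = -1230*(-140 + 490) = -1230*350 = -430500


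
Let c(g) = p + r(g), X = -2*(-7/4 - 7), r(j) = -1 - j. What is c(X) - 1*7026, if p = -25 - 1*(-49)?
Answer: -14041/2 ≈ -7020.5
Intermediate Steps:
p = 24 (p = -25 + 49 = 24)
X = 35/2 (X = -2*(-7*1/4 - 7) = -2*(-7/4 - 7) = -2*(-35/4) = 35/2 ≈ 17.500)
c(g) = 23 - g (c(g) = 24 + (-1 - g) = 23 - g)
c(X) - 1*7026 = (23 - 1*35/2) - 1*7026 = (23 - 35/2) - 7026 = 11/2 - 7026 = -14041/2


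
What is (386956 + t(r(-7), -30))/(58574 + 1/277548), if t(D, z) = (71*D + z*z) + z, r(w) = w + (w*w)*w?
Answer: 100743262848/16257096553 ≈ 6.1969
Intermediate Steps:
r(w) = w + w**3 (r(w) = w + w**2*w = w + w**3)
t(D, z) = z + z**2 + 71*D (t(D, z) = (71*D + z**2) + z = (z**2 + 71*D) + z = z + z**2 + 71*D)
(386956 + t(r(-7), -30))/(58574 + 1/277548) = (386956 + (-30 + (-30)**2 + 71*(-7 + (-7)**3)))/(58574 + 1/277548) = (386956 + (-30 + 900 + 71*(-7 - 343)))/(58574 + 1/277548) = (386956 + (-30 + 900 + 71*(-350)))/(16257096553/277548) = (386956 + (-30 + 900 - 24850))*(277548/16257096553) = (386956 - 23980)*(277548/16257096553) = 362976*(277548/16257096553) = 100743262848/16257096553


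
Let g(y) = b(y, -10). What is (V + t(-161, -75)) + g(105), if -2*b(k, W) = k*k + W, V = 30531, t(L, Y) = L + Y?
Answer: 49575/2 ≈ 24788.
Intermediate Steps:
b(k, W) = -W/2 - k²/2 (b(k, W) = -(k*k + W)/2 = -(k² + W)/2 = -(W + k²)/2 = -W/2 - k²/2)
g(y) = 5 - y²/2 (g(y) = -½*(-10) - y²/2 = 5 - y²/2)
(V + t(-161, -75)) + g(105) = (30531 + (-161 - 75)) + (5 - ½*105²) = (30531 - 236) + (5 - ½*11025) = 30295 + (5 - 11025/2) = 30295 - 11015/2 = 49575/2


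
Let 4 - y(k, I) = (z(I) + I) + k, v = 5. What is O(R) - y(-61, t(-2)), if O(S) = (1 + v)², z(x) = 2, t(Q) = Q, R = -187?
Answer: -29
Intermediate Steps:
y(k, I) = 2 - I - k (y(k, I) = 4 - ((2 + I) + k) = 4 - (2 + I + k) = 4 + (-2 - I - k) = 2 - I - k)
O(S) = 36 (O(S) = (1 + 5)² = 6² = 36)
O(R) - y(-61, t(-2)) = 36 - (2 - 1*(-2) - 1*(-61)) = 36 - (2 + 2 + 61) = 36 - 1*65 = 36 - 65 = -29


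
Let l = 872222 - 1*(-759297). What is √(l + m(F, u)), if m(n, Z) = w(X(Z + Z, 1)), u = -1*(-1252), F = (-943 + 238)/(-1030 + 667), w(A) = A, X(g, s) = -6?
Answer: √1631513 ≈ 1277.3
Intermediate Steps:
l = 1631519 (l = 872222 + 759297 = 1631519)
F = 235/121 (F = -705/(-363) = -705*(-1/363) = 235/121 ≈ 1.9421)
u = 1252
m(n, Z) = -6
√(l + m(F, u)) = √(1631519 - 6) = √1631513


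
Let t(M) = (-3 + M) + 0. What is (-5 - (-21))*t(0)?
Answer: -48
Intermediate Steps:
t(M) = -3 + M
(-5 - (-21))*t(0) = (-5 - (-21))*(-3 + 0) = (-5 - 1*(-21))*(-3) = (-5 + 21)*(-3) = 16*(-3) = -48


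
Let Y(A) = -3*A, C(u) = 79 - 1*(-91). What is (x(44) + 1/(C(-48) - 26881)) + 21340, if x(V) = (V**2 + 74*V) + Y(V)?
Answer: 705170399/26711 ≈ 26400.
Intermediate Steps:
C(u) = 170 (C(u) = 79 + 91 = 170)
x(V) = V**2 + 71*V (x(V) = (V**2 + 74*V) - 3*V = V**2 + 71*V)
(x(44) + 1/(C(-48) - 26881)) + 21340 = (44*(71 + 44) + 1/(170 - 26881)) + 21340 = (44*115 + 1/(-26711)) + 21340 = (5060 - 1/26711) + 21340 = 135157659/26711 + 21340 = 705170399/26711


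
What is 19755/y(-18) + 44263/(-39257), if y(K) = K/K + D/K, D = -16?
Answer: 6978945844/667369 ≈ 10457.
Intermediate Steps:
y(K) = 1 - 16/K (y(K) = K/K - 16/K = 1 - 16/K)
19755/y(-18) + 44263/(-39257) = 19755/(((-16 - 18)/(-18))) + 44263/(-39257) = 19755/((-1/18*(-34))) + 44263*(-1/39257) = 19755/(17/9) - 44263/39257 = 19755*(9/17) - 44263/39257 = 177795/17 - 44263/39257 = 6978945844/667369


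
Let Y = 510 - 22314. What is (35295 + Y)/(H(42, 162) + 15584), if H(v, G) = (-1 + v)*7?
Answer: 13491/15871 ≈ 0.85004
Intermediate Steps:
H(v, G) = -7 + 7*v
Y = -21804
(35295 + Y)/(H(42, 162) + 15584) = (35295 - 21804)/((-7 + 7*42) + 15584) = 13491/((-7 + 294) + 15584) = 13491/(287 + 15584) = 13491/15871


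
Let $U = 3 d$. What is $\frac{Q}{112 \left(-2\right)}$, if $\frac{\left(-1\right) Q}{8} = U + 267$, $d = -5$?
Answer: $9$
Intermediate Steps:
$U = -15$ ($U = 3 \left(-5\right) = -15$)
$Q = -2016$ ($Q = - 8 \left(-15 + 267\right) = \left(-8\right) 252 = -2016$)
$\frac{Q}{112 \left(-2\right)} = - \frac{2016}{112 \left(-2\right)} = - \frac{2016}{-224} = \left(-2016\right) \left(- \frac{1}{224}\right) = 9$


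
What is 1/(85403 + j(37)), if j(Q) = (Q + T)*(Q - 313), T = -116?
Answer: 1/107207 ≈ 9.3277e-6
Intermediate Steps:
j(Q) = (-313 + Q)*(-116 + Q) (j(Q) = (Q - 116)*(Q - 313) = (-116 + Q)*(-313 + Q) = (-313 + Q)*(-116 + Q))
1/(85403 + j(37)) = 1/(85403 + (36308 + 37² - 429*37)) = 1/(85403 + (36308 + 1369 - 15873)) = 1/(85403 + 21804) = 1/107207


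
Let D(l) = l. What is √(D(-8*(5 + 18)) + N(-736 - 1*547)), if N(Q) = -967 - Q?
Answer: 2*√33 ≈ 11.489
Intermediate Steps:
√(D(-8*(5 + 18)) + N(-736 - 1*547)) = √(-8*(5 + 18) + (-967 - (-736 - 1*547))) = √(-8*23 + (-967 - (-736 - 547))) = √(-184 + (-967 - 1*(-1283))) = √(-184 + (-967 + 1283)) = √(-184 + 316) = √132 = 2*√33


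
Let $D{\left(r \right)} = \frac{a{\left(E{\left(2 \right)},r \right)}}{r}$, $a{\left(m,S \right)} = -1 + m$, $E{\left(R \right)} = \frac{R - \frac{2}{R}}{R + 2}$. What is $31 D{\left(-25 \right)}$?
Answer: $\frac{93}{100} \approx 0.93$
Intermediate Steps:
$E{\left(R \right)} = \frac{R - \frac{2}{R}}{2 + R}$
$D{\left(r \right)} = - \frac{3}{4 r}$ ($D{\left(r \right)} = \frac{-1 + \frac{-2 + 2^{2}}{2 \left(2 + 2\right)}}{r} = \frac{-1 + \frac{-2 + 4}{2 \cdot 4}}{r} = \frac{-1 + \frac{1}{2} \cdot \frac{1}{4} \cdot 2}{r} = \frac{-1 + \frac{1}{4}}{r} = - \frac{3}{4 r}$)
$31 D{\left(-25 \right)} = 31 \left(- \frac{3}{4 \left(-25\right)}\right) = 31 \left(\left(- \frac{3}{4}\right) \left(- \frac{1}{25}\right)\right) = 31 \cdot \frac{3}{100} = \frac{93}{100}$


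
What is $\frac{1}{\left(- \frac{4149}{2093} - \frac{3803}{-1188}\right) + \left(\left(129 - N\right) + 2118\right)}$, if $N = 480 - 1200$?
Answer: $\frac{2486484}{7380428695} \approx 0.0003369$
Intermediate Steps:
$N = -720$ ($N = 480 - 1200 = -720$)
$\frac{1}{\left(- \frac{4149}{2093} - \frac{3803}{-1188}\right) + \left(\left(129 - N\right) + 2118\right)} = \frac{1}{\left(- \frac{4149}{2093} - \frac{3803}{-1188}\right) + \left(\left(129 - -720\right) + 2118\right)} = \frac{1}{\left(\left(-4149\right) \frac{1}{2093} - - \frac{3803}{1188}\right) + \left(\left(129 + 720\right) + 2118\right)} = \frac{1}{\left(- \frac{4149}{2093} + \frac{3803}{1188}\right) + \left(849 + 2118\right)} = \frac{1}{\frac{3030667}{2486484} + 2967} = \frac{1}{\frac{7380428695}{2486484}} = \frac{2486484}{7380428695}$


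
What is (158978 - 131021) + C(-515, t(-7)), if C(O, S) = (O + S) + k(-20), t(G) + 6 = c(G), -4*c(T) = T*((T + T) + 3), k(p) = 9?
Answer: 109703/4 ≈ 27426.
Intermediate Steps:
c(T) = -T*(3 + 2*T)/4 (c(T) = -T*((T + T) + 3)/4 = -T*(2*T + 3)/4 = -T*(3 + 2*T)/4)
t(G) = -6 - G*(3 + 2*G)/4
C(O, S) = 9 + O + S (C(O, S) = (O + S) + 9 = 9 + O + S)
(158978 - 131021) + C(-515, t(-7)) = (158978 - 131021) + (9 - 515 + (-6 - ¼*(-7)*(3 + 2*(-7)))) = 27957 + (9 - 515 + (-6 - ¼*(-7)*(3 - 14))) = 27957 + (9 - 515 + (-6 - ¼*(-7)*(-11))) = 27957 + (9 - 515 + (-6 - 77/4)) = 27957 + (9 - 515 - 101/4) = 27957 - 2125/4 = 109703/4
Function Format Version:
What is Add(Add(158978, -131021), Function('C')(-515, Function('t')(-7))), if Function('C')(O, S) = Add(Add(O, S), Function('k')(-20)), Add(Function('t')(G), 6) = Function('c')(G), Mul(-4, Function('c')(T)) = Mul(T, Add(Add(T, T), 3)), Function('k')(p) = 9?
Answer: Rational(109703, 4) ≈ 27426.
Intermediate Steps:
Function('c')(T) = Mul(Rational(-1, 4), T, Add(3, Mul(2, T))) (Function('c')(T) = Mul(Rational(-1, 4), Mul(T, Add(Add(T, T), 3))) = Mul(Rational(-1, 4), Mul(T, Add(Mul(2, T), 3))) = Mul(Rational(-1, 4), Mul(T, Add(3, Mul(2, T)))) = Mul(Rational(-1, 4), T, Add(3, Mul(2, T))))
Function('t')(G) = Add(-6, Mul(Rational(-1, 4), G, Add(3, Mul(2, G))))
Function('C')(O, S) = Add(9, O, S) (Function('C')(O, S) = Add(Add(O, S), 9) = Add(9, O, S))
Add(Add(158978, -131021), Function('C')(-515, Function('t')(-7))) = Add(Add(158978, -131021), Add(9, -515, Add(-6, Mul(Rational(-1, 4), -7, Add(3, Mul(2, -7)))))) = Add(27957, Add(9, -515, Add(-6, Mul(Rational(-1, 4), -7, Add(3, -14))))) = Add(27957, Add(9, -515, Add(-6, Mul(Rational(-1, 4), -7, -11)))) = Add(27957, Add(9, -515, Add(-6, Rational(-77, 4)))) = Add(27957, Add(9, -515, Rational(-101, 4))) = Add(27957, Rational(-2125, 4)) = Rational(109703, 4)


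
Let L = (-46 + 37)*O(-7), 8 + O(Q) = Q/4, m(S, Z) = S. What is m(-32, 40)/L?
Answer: -128/351 ≈ -0.36467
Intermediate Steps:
O(Q) = -8 + Q/4
L = 351/4 (L = (-46 + 37)*(-8 + (¼)*(-7)) = -9*(-8 - 7/4) = -9*(-39/4) = 351/4 ≈ 87.750)
m(-32, 40)/L = -32/351/4 = -32*4/351 = -128/351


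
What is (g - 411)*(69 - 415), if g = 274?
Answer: 47402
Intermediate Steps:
(g - 411)*(69 - 415) = (274 - 411)*(69 - 415) = -137*(-346) = 47402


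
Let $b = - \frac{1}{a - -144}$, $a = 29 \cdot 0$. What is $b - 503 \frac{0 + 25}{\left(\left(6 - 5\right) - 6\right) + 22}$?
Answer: $- \frac{1810817}{2448} \approx -739.71$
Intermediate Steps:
$a = 0$
$b = - \frac{1}{144}$ ($b = - \frac{1}{0 - -144} = - \frac{1}{0 + 144} = - \frac{1}{144} \approx -0.0069444$)
$b - 503 \frac{0 + 25}{\left(\left(6 - 5\right) - 6\right) + 22} = - \frac{1}{144} - 503 \frac{0 + 25}{\left(\left(6 - 5\right) - 6\right) + 22} = - \frac{1}{144} - 503 \frac{25}{\left(1 - 6\right) + 22} = - \frac{1}{144} - 503 \frac{25}{-5 + 22} = - \frac{1}{144} - 503 \cdot \frac{25}{17} = - \frac{1}{144} - 503 \cdot 25 \cdot \frac{1}{17} = - \frac{1}{144} - \frac{12575}{17} = - \frac{1810817}{2448}$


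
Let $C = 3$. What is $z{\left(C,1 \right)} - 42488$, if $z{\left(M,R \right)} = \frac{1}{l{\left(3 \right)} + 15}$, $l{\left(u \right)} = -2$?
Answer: $- \frac{552343}{13} \approx -42488.0$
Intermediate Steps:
$z{\left(M,R \right)} = \frac{1}{13}$ ($z{\left(M,R \right)} = \frac{1}{-2 + 15} = \frac{1}{13}$)
$z{\left(C,1 \right)} - 42488 = \frac{1}{13} - 42488 = - \frac{552343}{13}$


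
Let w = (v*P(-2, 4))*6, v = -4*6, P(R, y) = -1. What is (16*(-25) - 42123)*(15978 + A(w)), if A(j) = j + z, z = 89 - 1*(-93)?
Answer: -693294992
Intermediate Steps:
z = 182 (z = 89 + 93 = 182)
v = -24
w = 144 (w = -24*(-1)*6 = 24*6 = 144)
A(j) = 182 + j (A(j) = j + 182 = 182 + j)
(16*(-25) - 42123)*(15978 + A(w)) = (16*(-25) - 42123)*(15978 + (182 + 144)) = (-400 - 42123)*(15978 + 326) = -42523*16304 = -693294992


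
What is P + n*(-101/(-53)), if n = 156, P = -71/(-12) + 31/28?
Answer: 677387/2226 ≈ 304.31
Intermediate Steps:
P = 295/42 (P = -71*(-1/12) + 31*(1/28) = 71/12 + 31/28 = 295/42 ≈ 7.0238)
P + n*(-101/(-53)) = 295/42 + 156*(-101/(-53)) = 295/42 + 156*(-101*(-1/53)) = 295/42 + 156*(101/53) = 295/42 + 15756/53 = 677387/2226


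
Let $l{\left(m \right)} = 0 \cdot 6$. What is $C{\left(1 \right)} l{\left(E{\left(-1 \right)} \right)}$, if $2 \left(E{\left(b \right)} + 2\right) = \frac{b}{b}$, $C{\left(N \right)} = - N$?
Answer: $0$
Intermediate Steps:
$E{\left(b \right)} = - \frac{3}{2}$ ($E{\left(b \right)} = -2 + \frac{b \frac{1}{b}}{2} = -2 + \frac{1}{2} \cdot 1 = -2 + \frac{1}{2} = - \frac{3}{2}$)
$l{\left(m \right)} = 0$
$C{\left(1 \right)} l{\left(E{\left(-1 \right)} \right)} = \left(-1\right) 1 \cdot 0 = \left(-1\right) 0 = 0$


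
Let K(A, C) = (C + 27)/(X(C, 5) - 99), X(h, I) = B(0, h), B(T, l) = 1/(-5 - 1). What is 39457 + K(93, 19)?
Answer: 23476639/595 ≈ 39457.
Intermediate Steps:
B(T, l) = -1/6 (B(T, l) = 1/(-6) = -1/6)
X(h, I) = -1/6
K(A, C) = -162/595 - 6*C/595 (K(A, C) = (C + 27)/(-1/6 - 99) = (27 + C)/(-595/6) = (27 + C)*(-6/595) = -162/595 - 6*C/595)
39457 + K(93, 19) = 39457 + (-162/595 - 6/595*19) = 39457 + (-162/595 - 114/595) = 39457 - 276/595 = 23476639/595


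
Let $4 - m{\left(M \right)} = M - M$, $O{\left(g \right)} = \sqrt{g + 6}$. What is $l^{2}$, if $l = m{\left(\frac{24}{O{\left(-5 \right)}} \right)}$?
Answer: $16$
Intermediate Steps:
$O{\left(g \right)} = \sqrt{6 + g}$
$m{\left(M \right)} = 4$ ($m{\left(M \right)} = 4 - \left(M - M\right) = 4 - 0 = 4 + 0 = 4$)
$l = 4$
$l^{2} = 4^{2} = 16$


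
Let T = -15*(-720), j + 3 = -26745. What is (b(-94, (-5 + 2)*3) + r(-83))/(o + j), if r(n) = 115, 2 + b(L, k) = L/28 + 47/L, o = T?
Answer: -191/27909 ≈ -0.0068437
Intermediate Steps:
j = -26748 (j = -3 - 26745 = -26748)
T = 10800
o = 10800
b(L, k) = -2 + 47/L + L/28 (b(L, k) = -2 + (L/28 + 47/L) = -2 + (47/L + L/28) = -2 + 47/L + L/28)
(b(-94, (-5 + 2)*3) + r(-83))/(o + j) = ((-2 + 47/(-94) + (1/28)*(-94)) + 115)/(10800 - 26748) = ((-2 + 47*(-1/94) - 47/14) + 115)/(-15948) = ((-2 - 1/2 - 47/14) + 115)*(-1/15948) = (-41/7 + 115)*(-1/15948) = (764/7)*(-1/15948) = -191/27909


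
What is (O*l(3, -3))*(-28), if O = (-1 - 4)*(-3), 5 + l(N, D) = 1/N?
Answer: 1960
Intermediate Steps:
l(N, D) = -5 + 1/N
O = 15 (O = -5*(-3) = 15)
(O*l(3, -3))*(-28) = (15*(-5 + 1/3))*(-28) = (15*(-5 + ⅓))*(-28) = (15*(-14/3))*(-28) = -70*(-28) = 1960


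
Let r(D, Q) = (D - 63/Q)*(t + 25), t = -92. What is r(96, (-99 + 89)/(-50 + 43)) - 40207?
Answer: -436843/10 ≈ -43684.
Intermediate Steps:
r(D, Q) = -67*D + 4221/Q (r(D, Q) = (D - 63/Q)*(-92 + 25) = (D - 63/Q)*(-67) = -67*D + 4221/Q)
r(96, (-99 + 89)/(-50 + 43)) - 40207 = (-67*96 + 4221/(((-99 + 89)/(-50 + 43)))) - 40207 = (-6432 + 4221/((-10/(-7)))) - 40207 = (-6432 + 4221/((-10*(-⅐)))) - 40207 = (-6432 + 4221/(10/7)) - 40207 = (-6432 + 4221*(7/10)) - 40207 = (-6432 + 29547/10) - 40207 = -34773/10 - 40207 = -436843/10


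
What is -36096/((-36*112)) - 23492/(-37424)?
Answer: 1882261/196476 ≈ 9.5801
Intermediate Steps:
-36096/((-36*112)) - 23492/(-37424) = -36096/(-4032) - 23492*(-1/37424) = -36096*(-1/4032) + 5873/9356 = 188/21 + 5873/9356 = 1882261/196476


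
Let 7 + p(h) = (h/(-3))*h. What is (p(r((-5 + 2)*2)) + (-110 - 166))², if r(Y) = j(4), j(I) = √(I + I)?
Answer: 734449/9 ≈ 81606.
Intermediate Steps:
j(I) = √2*√I (j(I) = √(2*I) = √2*√I)
r(Y) = 2*√2 (r(Y) = √2*√4 = √2*2 = 2*√2)
p(h) = -7 - h²/3 (p(h) = -7 + (h/(-3))*h = -7 + (h*(-⅓))*h = -7 + (-h/3)*h = -7 - h²/3)
(p(r((-5 + 2)*2)) + (-110 - 166))² = ((-7 - (2*√2)²/3) + (-110 - 166))² = ((-7 - ⅓*8) - 276)² = ((-7 - 8/3) - 276)² = (-29/3 - 276)² = (-857/3)² = 734449/9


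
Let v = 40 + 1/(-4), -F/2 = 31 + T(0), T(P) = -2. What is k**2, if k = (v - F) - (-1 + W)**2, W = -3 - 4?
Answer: 18225/16 ≈ 1139.1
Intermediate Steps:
W = -7
F = -58 (F = -2*(31 - 2) = -2*29 = -58)
v = 159/4 (v = 40 - 1/4 = 159/4 ≈ 39.750)
k = 135/4 (k = (159/4 - 1*(-58)) - (-1 - 7)**2 = (159/4 + 58) - 1*(-8)**2 = 391/4 - 1*64 = 391/4 - 64 = 135/4 ≈ 33.750)
k**2 = (135/4)**2 = 18225/16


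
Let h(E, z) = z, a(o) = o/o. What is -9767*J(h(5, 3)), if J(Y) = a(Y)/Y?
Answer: -9767/3 ≈ -3255.7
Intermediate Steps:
a(o) = 1
J(Y) = 1/Y
-9767*J(h(5, 3)) = -9767/3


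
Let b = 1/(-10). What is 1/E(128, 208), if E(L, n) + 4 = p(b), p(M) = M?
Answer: -10/41 ≈ -0.24390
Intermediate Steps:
b = -1/10 ≈ -0.10000
E(L, n) = -41/10 (E(L, n) = -4 - 1/10 = -41/10)
1/E(128, 208) = 1/(-41/10) = -10/41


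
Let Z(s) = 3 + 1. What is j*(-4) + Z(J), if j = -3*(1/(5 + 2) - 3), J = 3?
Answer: -212/7 ≈ -30.286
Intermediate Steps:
Z(s) = 4
j = 60/7 (j = -3*(1/7 - 3) = -3*(-20/7) = 60/7 ≈ 8.5714)
j*(-4) + Z(J) = (60/7)*(-4) + 4 = -240/7 + 4 = -212/7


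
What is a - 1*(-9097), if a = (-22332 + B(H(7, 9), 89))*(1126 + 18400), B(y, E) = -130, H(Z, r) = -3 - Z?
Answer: -438583915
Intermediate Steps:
a = -438593012 (a = (-22332 - 130)*(1126 + 18400) = -22462*19526 = -438593012)
a - 1*(-9097) = -438593012 - 1*(-9097) = -438593012 + 9097 = -438583915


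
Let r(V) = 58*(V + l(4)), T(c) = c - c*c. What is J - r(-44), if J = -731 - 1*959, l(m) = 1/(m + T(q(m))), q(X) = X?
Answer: 3477/4 ≈ 869.25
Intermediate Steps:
T(c) = c - c²
l(m) = 1/(m + m*(1 - m))
r(V) = -29/4 + 58*V (r(V) = 58*(V - 1/(4*(-2 + 4))) = 58*(V - 1*¼/2) = 58*(V - 1*¼*½) = 58*(V - ⅛) = 58*(-⅛ + V) = -29/4 + 58*V)
J = -1690 (J = -731 - 959 = -1690)
J - r(-44) = -1690 - (-29/4 + 58*(-44)) = -1690 - (-29/4 - 2552) = -1690 - 1*(-10237/4) = -1690 + 10237/4 = 3477/4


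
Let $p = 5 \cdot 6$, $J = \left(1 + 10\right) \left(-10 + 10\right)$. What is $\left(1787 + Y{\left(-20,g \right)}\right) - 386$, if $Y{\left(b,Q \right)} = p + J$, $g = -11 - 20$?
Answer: $1431$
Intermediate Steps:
$J = 0$ ($J = 11 \cdot 0 = 0$)
$p = 30$
$g = -31$ ($g = -11 - 20 = -31$)
$Y{\left(b,Q \right)} = 30$ ($Y{\left(b,Q \right)} = 30 + 0 = 30$)
$\left(1787 + Y{\left(-20,g \right)}\right) - 386 = \left(1787 + 30\right) - 386 = 1817 - 386 = 1431$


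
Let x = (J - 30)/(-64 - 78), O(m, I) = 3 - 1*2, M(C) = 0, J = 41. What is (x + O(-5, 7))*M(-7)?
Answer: 0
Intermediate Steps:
O(m, I) = 1 (O(m, I) = 3 - 2 = 1)
x = -11/142 (x = (41 - 30)/(-64 - 78) = 11/(-142) = 11*(-1/142) = -11/142 ≈ -0.077465)
(x + O(-5, 7))*M(-7) = (-11/142 + 1)*0 = (131/142)*0 = 0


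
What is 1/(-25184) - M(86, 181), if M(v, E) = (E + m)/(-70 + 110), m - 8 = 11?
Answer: -125921/25184 ≈ -5.0000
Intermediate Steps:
m = 19 (m = 8 + 11 = 19)
M(v, E) = 19/40 + E/40 (M(v, E) = (E + 19)/(-70 + 110) = (19 + E)/40 = (19 + E)*(1/40) = 19/40 + E/40)
1/(-25184) - M(86, 181) = 1/(-25184) - (19/40 + (1/40)*181) = -1/25184 - (19/40 + 181/40) = -1/25184 - 1*5 = -1/25184 - 5 = -125921/25184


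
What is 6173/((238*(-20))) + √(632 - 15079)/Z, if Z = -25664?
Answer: -6173/4760 - I*√14447/25664 ≈ -1.2968 - 0.0046834*I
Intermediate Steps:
6173/((238*(-20))) + √(632 - 15079)/Z = 6173/((238*(-20))) + √(632 - 15079)/(-25664) = 6173/(-4760) + √(-14447)*(-1/25664) = 6173*(-1/4760) + (I*√14447)*(-1/25664) = -6173/4760 - I*√14447/25664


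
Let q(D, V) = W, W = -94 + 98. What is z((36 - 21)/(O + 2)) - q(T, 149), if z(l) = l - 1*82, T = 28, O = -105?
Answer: -8873/103 ≈ -86.146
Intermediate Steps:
W = 4
q(D, V) = 4
z(l) = -82 + l (z(l) = l - 82 = -82 + l)
z((36 - 21)/(O + 2)) - q(T, 149) = (-82 + (36 - 21)/(-105 + 2)) - 1*4 = (-82 + 15/(-103)) - 4 = (-82 + 15*(-1/103)) - 4 = (-82 - 15/103) - 4 = -8461/103 - 4 = -8873/103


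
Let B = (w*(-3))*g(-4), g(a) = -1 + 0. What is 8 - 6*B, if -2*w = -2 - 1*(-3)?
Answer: 17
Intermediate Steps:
g(a) = -1
w = -1/2 (w = -(-2 - 1*(-3))/2 = -(-2 + 3)/2 = -1/2*1 = -1/2 ≈ -0.50000)
B = -3/2 (B = -1/2*(-3)*(-1) = (3/2)*(-1) = -3/2 ≈ -1.5000)
8 - 6*B = 8 - 6*(-3/2) = 8 + 9 = 17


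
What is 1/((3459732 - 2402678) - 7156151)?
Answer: -1/6099097 ≈ -1.6396e-7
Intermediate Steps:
1/((3459732 - 2402678) - 7156151) = 1/(1057054 - 7156151) = 1/(-6099097) = -1/6099097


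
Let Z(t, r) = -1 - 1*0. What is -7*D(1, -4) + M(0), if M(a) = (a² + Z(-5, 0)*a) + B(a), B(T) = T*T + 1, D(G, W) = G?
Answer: -6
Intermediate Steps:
B(T) = 1 + T² (B(T) = T² + 1 = 1 + T²)
Z(t, r) = -1 (Z(t, r) = -1 + 0 = -1)
M(a) = 1 - a + 2*a² (M(a) = (a² - a) + (1 + a²) = 1 - a + 2*a²)
-7*D(1, -4) + M(0) = -7*1 + (1 - 1*0 + 2*0²) = -7 + (1 + 0 + 2*0) = -7 + (1 + 0 + 0) = -7 + 1 = -6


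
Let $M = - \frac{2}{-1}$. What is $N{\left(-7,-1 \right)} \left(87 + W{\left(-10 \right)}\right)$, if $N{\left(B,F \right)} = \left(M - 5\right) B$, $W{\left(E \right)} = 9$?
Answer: $2016$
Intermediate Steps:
$M = 2$ ($M = \left(-2\right) \left(-1\right) = 2$)
$N{\left(B,F \right)} = - 3 B$ ($N{\left(B,F \right)} = \left(2 - 5\right) B = - 3 B$)
$N{\left(-7,-1 \right)} \left(87 + W{\left(-10 \right)}\right) = \left(-3\right) \left(-7\right) \left(87 + 9\right) = 21 \cdot 96 = 2016$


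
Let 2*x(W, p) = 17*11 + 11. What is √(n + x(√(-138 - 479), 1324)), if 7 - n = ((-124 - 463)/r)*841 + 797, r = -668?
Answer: 7*I*√3255665/334 ≈ 37.816*I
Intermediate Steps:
n = -1021387/668 (n = 7 - (((-124 - 463)/(-668))*841 + 797) = 7 - (-587*(-1/668)*841 + 797) = 7 - ((587/668)*841 + 797) = 7 - (493667/668 + 797) = 7 - 1*1026063/668 = 7 - 1026063/668 = -1021387/668 ≈ -1529.0)
x(W, p) = 99 (x(W, p) = (17*11 + 11)/2 = (187 + 11)/2 = (½)*198 = 99)
√(n + x(√(-138 - 479), 1324)) = √(-1021387/668 + 99) = √(-955255/668) = 7*I*√3255665/334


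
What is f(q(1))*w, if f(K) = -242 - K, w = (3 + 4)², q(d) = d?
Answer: -11907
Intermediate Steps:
w = 49 (w = 7² = 49)
f(q(1))*w = (-242 - 1*1)*49 = (-242 - 1)*49 = -243*49 = -11907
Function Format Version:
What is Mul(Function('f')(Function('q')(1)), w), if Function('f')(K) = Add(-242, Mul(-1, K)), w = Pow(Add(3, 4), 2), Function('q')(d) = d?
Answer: -11907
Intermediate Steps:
w = 49 (w = Pow(7, 2) = 49)
Mul(Function('f')(Function('q')(1)), w) = Mul(Add(-242, Mul(-1, 1)), 49) = Mul(Add(-242, -1), 49) = Mul(-243, 49) = -11907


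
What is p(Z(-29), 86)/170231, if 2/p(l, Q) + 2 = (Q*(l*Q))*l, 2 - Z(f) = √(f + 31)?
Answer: 22187/9304220607871 + 14792*√2/9304220607871 ≈ 4.6330e-9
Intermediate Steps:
Z(f) = 2 - √(31 + f) (Z(f) = 2 - √(f + 31) = 2 - √(31 + f))
p(l, Q) = 2/(-2 + Q²*l²) (p(l, Q) = 2/(-2 + (Q*(l*Q))*l) = 2/(-2 + (Q*(Q*l))*l) = 2/(-2 + (l*Q²)*l) = 2/(-2 + Q²*l²))
p(Z(-29), 86)/170231 = (2/(-2 + 86²*(2 - √(31 - 29))²))/170231 = (2/(-2 + 7396*(2 - √2)²))*(1/170231) = 2/(170231*(-2 + 7396*(2 - √2)²))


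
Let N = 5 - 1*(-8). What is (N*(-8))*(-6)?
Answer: 624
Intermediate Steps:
N = 13 (N = 5 + 8 = 13)
(N*(-8))*(-6) = (13*(-8))*(-6) = -104*(-6) = 624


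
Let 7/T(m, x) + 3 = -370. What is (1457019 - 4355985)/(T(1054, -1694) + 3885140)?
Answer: -154473474/207022459 ≈ -0.74617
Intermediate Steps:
T(m, x) = -7/373 (T(m, x) = 7/(-3 - 370) = 7/(-373) = 7*(-1/373) = -7/373)
(1457019 - 4355985)/(T(1054, -1694) + 3885140) = (1457019 - 4355985)/(-7/373 + 3885140) = -2898966/1449157213/373 = -2898966*373/1449157213 = -154473474/207022459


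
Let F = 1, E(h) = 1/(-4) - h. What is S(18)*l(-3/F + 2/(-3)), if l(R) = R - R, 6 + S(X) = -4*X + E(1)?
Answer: 0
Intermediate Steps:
E(h) = -¼ - h
S(X) = -29/4 - 4*X (S(X) = -6 + (-4*X + (-¼ - 1*1)) = -6 + (-4*X + (-¼ - 1)) = -6 + (-4*X - 5/4) = -6 + (-5/4 - 4*X) = -29/4 - 4*X)
l(R) = 0
S(18)*l(-3/F + 2/(-3)) = (-29/4 - 4*18)*0 = (-29/4 - 72)*0 = -317/4*0 = 0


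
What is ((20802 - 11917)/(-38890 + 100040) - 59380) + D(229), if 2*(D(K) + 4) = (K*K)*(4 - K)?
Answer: -36439262709/6115 ≈ -5.9590e+6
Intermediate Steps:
D(K) = -4 + K²*(4 - K)/2 (D(K) = -4 + ((K*K)*(4 - K))/2 = -4 + (K²*(4 - K))/2 = -4 + K²*(4 - K)/2)
((20802 - 11917)/(-38890 + 100040) - 59380) + D(229) = ((20802 - 11917)/(-38890 + 100040) - 59380) + (-4 + 2*229² - ½*229³) = (8885/61150 - 59380) + (-4 + 2*52441 - ½*12008989) = (8885*(1/61150) - 59380) + (-4 + 104882 - 12008989/2) = (1777/12230 - 59380) - 11799233/2 = -726215623/12230 - 11799233/2 = -36439262709/6115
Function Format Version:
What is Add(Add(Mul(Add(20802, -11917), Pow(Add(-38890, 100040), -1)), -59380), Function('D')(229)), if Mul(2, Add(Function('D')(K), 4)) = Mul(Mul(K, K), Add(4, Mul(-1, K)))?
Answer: Rational(-36439262709, 6115) ≈ -5.9590e+6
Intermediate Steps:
Function('D')(K) = Add(-4, Mul(Rational(1, 2), Pow(K, 2), Add(4, Mul(-1, K)))) (Function('D')(K) = Add(-4, Mul(Rational(1, 2), Mul(Mul(K, K), Add(4, Mul(-1, K))))) = Add(-4, Mul(Rational(1, 2), Mul(Pow(K, 2), Add(4, Mul(-1, K))))) = Add(-4, Mul(Rational(1, 2), Pow(K, 2), Add(4, Mul(-1, K)))))
Add(Add(Mul(Add(20802, -11917), Pow(Add(-38890, 100040), -1)), -59380), Function('D')(229)) = Add(Add(Mul(Add(20802, -11917), Pow(Add(-38890, 100040), -1)), -59380), Add(-4, Mul(2, Pow(229, 2)), Mul(Rational(-1, 2), Pow(229, 3)))) = Add(Add(Mul(8885, Pow(61150, -1)), -59380), Add(-4, Mul(2, 52441), Mul(Rational(-1, 2), 12008989))) = Add(Add(Mul(8885, Rational(1, 61150)), -59380), Add(-4, 104882, Rational(-12008989, 2))) = Add(Add(Rational(1777, 12230), -59380), Rational(-11799233, 2)) = Add(Rational(-726215623, 12230), Rational(-11799233, 2)) = Rational(-36439262709, 6115)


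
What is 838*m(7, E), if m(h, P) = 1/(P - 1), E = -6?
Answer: -838/7 ≈ -119.71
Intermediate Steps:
m(h, P) = 1/(-1 + P)
838*m(7, E) = 838/(-1 - 6) = 838/(-7) = 838*(-⅐) = -838/7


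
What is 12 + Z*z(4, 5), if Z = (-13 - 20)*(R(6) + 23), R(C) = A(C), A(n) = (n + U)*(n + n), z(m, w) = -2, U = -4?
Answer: 3114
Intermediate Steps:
A(n) = 2*n*(-4 + n) (A(n) = (n - 4)*(n + n) = (-4 + n)*(2*n) = 2*n*(-4 + n))
R(C) = 2*C*(-4 + C)
Z = -1551 (Z = (-13 - 20)*(2*6*(-4 + 6) + 23) = -33*(2*6*2 + 23) = -33*(24 + 23) = -33*47 = -1551)
12 + Z*z(4, 5) = 12 - 1551*(-2) = 12 + 3102 = 3114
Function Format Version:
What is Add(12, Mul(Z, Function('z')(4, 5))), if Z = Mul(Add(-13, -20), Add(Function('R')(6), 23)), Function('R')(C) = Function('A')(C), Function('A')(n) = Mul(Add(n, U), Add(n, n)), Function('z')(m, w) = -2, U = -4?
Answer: 3114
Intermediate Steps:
Function('A')(n) = Mul(2, n, Add(-4, n)) (Function('A')(n) = Mul(Add(n, -4), Add(n, n)) = Mul(Add(-4, n), Mul(2, n)) = Mul(2, n, Add(-4, n)))
Function('R')(C) = Mul(2, C, Add(-4, C))
Z = -1551 (Z = Mul(Add(-13, -20), Add(Mul(2, 6, Add(-4, 6)), 23)) = Mul(-33, Add(Mul(2, 6, 2), 23)) = Mul(-33, Add(24, 23)) = Mul(-33, 47) = -1551)
Add(12, Mul(Z, Function('z')(4, 5))) = Add(12, Mul(-1551, -2)) = Add(12, 3102) = 3114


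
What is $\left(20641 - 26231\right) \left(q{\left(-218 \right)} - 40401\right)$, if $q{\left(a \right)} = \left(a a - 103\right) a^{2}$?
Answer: $-12597597184770$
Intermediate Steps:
$q{\left(a \right)} = a^{2} \left(-103 + a^{2}\right)$ ($q{\left(a \right)} = \left(a^{2} - 103\right) a^{2} = \left(-103 + a^{2}\right) a^{2} = a^{2} \left(-103 + a^{2}\right)$)
$\left(20641 - 26231\right) \left(q{\left(-218 \right)} - 40401\right) = \left(20641 - 26231\right) \left(\left(-218\right)^{2} \left(-103 + \left(-218\right)^{2}\right) - 40401\right) = - 5590 \left(47524 \left(-103 + 47524\right) - 40401\right) = - 5590 \left(47524 \cdot 47421 - 40401\right) = - 5590 \left(2253635604 - 40401\right) = \left(-5590\right) 2253595203 = -12597597184770$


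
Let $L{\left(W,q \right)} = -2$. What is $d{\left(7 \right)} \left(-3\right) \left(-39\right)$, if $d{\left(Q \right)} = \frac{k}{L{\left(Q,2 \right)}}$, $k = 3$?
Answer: $- \frac{351}{2} \approx -175.5$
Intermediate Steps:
$d{\left(Q \right)} = - \frac{3}{2}$ ($d{\left(Q \right)} = \frac{3}{-2} = 3 \left(- \frac{1}{2}\right) = - \frac{3}{2}$)
$d{\left(7 \right)} \left(-3\right) \left(-39\right) = \left(- \frac{3}{2}\right) \left(-3\right) \left(-39\right) = \frac{9}{2} \left(-39\right) = - \frac{351}{2}$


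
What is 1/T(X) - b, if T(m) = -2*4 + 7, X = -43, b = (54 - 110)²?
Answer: -3137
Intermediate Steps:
b = 3136 (b = (-56)² = 3136)
T(m) = -1 (T(m) = -8 + 7 = -1)
1/T(X) - b = 1/(-1) - 1*3136 = -1 - 3136 = -3137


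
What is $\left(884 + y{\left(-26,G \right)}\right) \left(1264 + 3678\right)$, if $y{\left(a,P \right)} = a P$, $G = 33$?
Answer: $128492$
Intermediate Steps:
$y{\left(a,P \right)} = P a$
$\left(884 + y{\left(-26,G \right)}\right) \left(1264 + 3678\right) = \left(884 + 33 \left(-26\right)\right) \left(1264 + 3678\right) = \left(884 - 858\right) 4942 = 26 \cdot 4942 = 128492$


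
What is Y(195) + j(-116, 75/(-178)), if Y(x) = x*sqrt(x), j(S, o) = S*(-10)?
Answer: 1160 + 195*sqrt(195) ≈ 3883.0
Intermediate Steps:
j(S, o) = -10*S
Y(x) = x**(3/2)
Y(195) + j(-116, 75/(-178)) = 195**(3/2) - 10*(-116) = 195*sqrt(195) + 1160 = 1160 + 195*sqrt(195)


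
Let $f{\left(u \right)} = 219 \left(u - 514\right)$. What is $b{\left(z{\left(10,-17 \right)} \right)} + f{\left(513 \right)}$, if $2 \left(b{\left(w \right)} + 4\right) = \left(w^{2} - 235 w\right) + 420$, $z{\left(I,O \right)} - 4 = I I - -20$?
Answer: $-6895$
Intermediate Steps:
$z{\left(I,O \right)} = 24 + I^{2}$ ($z{\left(I,O \right)} = 4 + \left(I I - -20\right) = 4 + \left(I^{2} + 20\right) = 4 + \left(20 + I^{2}\right) = 24 + I^{2}$)
$f{\left(u \right)} = -112566 + 219 u$ ($f{\left(u \right)} = 219 \left(-514 + u\right) = -112566 + 219 u$)
$b{\left(w \right)} = 206 + \frac{w^{2}}{2} - \frac{235 w}{2}$ ($b{\left(w \right)} = -4 + \frac{\left(w^{2} - 235 w\right) + 420}{2} = -4 + \frac{420 + w^{2} - 235 w}{2} = -4 + \left(210 + \frac{w^{2}}{2} - \frac{235 w}{2}\right) = 206 + \frac{w^{2}}{2} - \frac{235 w}{2}$)
$b{\left(z{\left(10,-17 \right)} \right)} + f{\left(513 \right)} = \left(206 + \frac{\left(24 + 10^{2}\right)^{2}}{2} - \frac{235 \left(24 + 10^{2}\right)}{2}\right) + \left(-112566 + 219 \cdot 513\right) = \left(206 + \frac{\left(24 + 100\right)^{2}}{2} - \frac{235 \left(24 + 100\right)}{2}\right) + \left(-112566 + 112347\right) = \left(206 + \frac{124^{2}}{2} - 14570\right) - 219 = \left(206 + \frac{1}{2} \cdot 15376 - 14570\right) - 219 = \left(206 + 7688 - 14570\right) - 219 = -6676 - 219 = -6895$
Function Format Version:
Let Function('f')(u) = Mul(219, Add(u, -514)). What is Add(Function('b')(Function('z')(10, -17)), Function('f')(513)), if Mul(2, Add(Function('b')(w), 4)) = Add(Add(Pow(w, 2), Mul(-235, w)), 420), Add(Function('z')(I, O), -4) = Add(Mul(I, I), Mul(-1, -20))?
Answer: -6895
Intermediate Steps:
Function('z')(I, O) = Add(24, Pow(I, 2)) (Function('z')(I, O) = Add(4, Add(Mul(I, I), Mul(-1, -20))) = Add(4, Add(Pow(I, 2), 20)) = Add(4, Add(20, Pow(I, 2))) = Add(24, Pow(I, 2)))
Function('f')(u) = Add(-112566, Mul(219, u)) (Function('f')(u) = Mul(219, Add(-514, u)) = Add(-112566, Mul(219, u)))
Function('b')(w) = Add(206, Mul(Rational(1, 2), Pow(w, 2)), Mul(Rational(-235, 2), w)) (Function('b')(w) = Add(-4, Mul(Rational(1, 2), Add(Add(Pow(w, 2), Mul(-235, w)), 420))) = Add(-4, Mul(Rational(1, 2), Add(420, Pow(w, 2), Mul(-235, w)))) = Add(-4, Add(210, Mul(Rational(1, 2), Pow(w, 2)), Mul(Rational(-235, 2), w))) = Add(206, Mul(Rational(1, 2), Pow(w, 2)), Mul(Rational(-235, 2), w)))
Add(Function('b')(Function('z')(10, -17)), Function('f')(513)) = Add(Add(206, Mul(Rational(1, 2), Pow(Add(24, Pow(10, 2)), 2)), Mul(Rational(-235, 2), Add(24, Pow(10, 2)))), Add(-112566, Mul(219, 513))) = Add(Add(206, Mul(Rational(1, 2), Pow(Add(24, 100), 2)), Mul(Rational(-235, 2), Add(24, 100))), Add(-112566, 112347)) = Add(Add(206, Mul(Rational(1, 2), Pow(124, 2)), Mul(Rational(-235, 2), 124)), -219) = Add(Add(206, Mul(Rational(1, 2), 15376), -14570), -219) = Add(Add(206, 7688, -14570), -219) = Add(-6676, -219) = -6895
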